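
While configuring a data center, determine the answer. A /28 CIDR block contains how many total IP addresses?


Given: CIDR prefix /28
Host bits = 32 - 28 = 4
Total addresses = 2^4 = 16

16


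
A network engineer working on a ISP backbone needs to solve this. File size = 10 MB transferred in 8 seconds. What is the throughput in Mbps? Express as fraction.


Given: file = 10 MB, time = 8 s
File in Mb = 10 * 8 = 80 Mb
Throughput = 80 / 8 Mbps
Throughput = 10 Mbps

10


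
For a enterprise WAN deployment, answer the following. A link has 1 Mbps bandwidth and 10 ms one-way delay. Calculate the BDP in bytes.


Given: bandwidth = 1 Mbps, delay = 10 ms
BDP in bits = 1 * 10^6 * 10 / 1000
BDP in bits = 10000
BDP in bytes = 10000 / 8 = 1250

1250


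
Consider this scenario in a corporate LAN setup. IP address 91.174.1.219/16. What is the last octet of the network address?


Given: IP = 91.174.1.219, prefix = /16
Subnet mask = 255.255.0.0
Last octet of IP: 219
Last octet of mask: 0
Network last octet = 219 AND 0 = 0

0


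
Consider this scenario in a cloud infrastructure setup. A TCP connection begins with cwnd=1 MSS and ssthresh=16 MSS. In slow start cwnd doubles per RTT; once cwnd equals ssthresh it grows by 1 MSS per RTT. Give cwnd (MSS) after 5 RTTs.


RTT 0: cwnd = 1 MSS (initial)
RTT 1: cwnd = 2 MSS (slow start, doubled)
RTT 2: cwnd = 4 MSS (slow start, doubled)
RTT 3: cwnd = 8 MSS (slow start, doubled)
RTT 4: cwnd = 16 MSS (slow start, doubled)
RTT 5: cwnd = 17 MSS (congestion avoidance, +1)

17


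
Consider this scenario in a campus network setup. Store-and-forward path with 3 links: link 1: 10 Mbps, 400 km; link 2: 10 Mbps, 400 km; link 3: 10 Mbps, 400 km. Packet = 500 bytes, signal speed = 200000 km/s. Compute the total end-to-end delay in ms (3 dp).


Packet = 500 bytes = 4000 bits. Store-and-forward: sum (t_trans + t_prop) per link.
Link 1: t_trans = 4000/(10*10^6) s = 0.4000 ms; t_prop = 400/200000 s = 2.0000 ms; subtotal = 2.4000 ms
Link 2: t_trans = 4000/(10*10^6) s = 0.4000 ms; t_prop = 400/200000 s = 2.0000 ms; subtotal = 2.4000 ms
Link 3: t_trans = 4000/(10*10^6) s = 0.4000 ms; t_prop = 400/200000 s = 2.0000 ms; subtotal = 2.4000 ms
End-to-end = 2.4000 + 2.4000 + 2.4000 = 7.2000 ms -> 7.200 ms (3 dp)

7.200


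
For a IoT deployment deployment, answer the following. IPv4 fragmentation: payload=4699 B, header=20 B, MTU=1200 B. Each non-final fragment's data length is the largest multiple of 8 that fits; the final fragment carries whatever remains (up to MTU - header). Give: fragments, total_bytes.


Max data per non-final fragment = floor((MTU - header)/8)*8 = floor((1200 - 20)/8)*8 = floor(1180/8)*8 = 1176 B
Final fragment needs no 8-byte alignment: it can carry up to MTU - header = 1180 B
Non-final fragments needed = ceil((payload - 1180) / 1176) = ceil(3519/1176) = ceil(2.9923) = 3
Number of fragments = 3 + 1 = 4
Fragment sizes (data): 3 * 1176 B + 1171 B (last, 1171 <= 1180 OK)
Total bytes sent = payload + n_frags * header = 4699 + 4*20 = 4699 + 80 = 4779 B

4, 4779


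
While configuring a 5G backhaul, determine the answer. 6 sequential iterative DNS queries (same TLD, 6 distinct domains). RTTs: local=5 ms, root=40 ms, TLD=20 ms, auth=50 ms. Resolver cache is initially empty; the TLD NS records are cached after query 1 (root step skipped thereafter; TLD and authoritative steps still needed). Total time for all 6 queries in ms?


Lookup 1 (cold cache): local + root + TLD + auth = 5 + 40 + 20 + 50 = 115 ms
Lookups 2..6 (TLD NS cached -> skip root; new domain -> still ask TLD and auth): local + TLD + auth = 5 + 20 + 50 = 75 ms each
Remaining 5 lookups: 5 * 75 = 375 ms
Total = 115 + 375 = 490 ms

490


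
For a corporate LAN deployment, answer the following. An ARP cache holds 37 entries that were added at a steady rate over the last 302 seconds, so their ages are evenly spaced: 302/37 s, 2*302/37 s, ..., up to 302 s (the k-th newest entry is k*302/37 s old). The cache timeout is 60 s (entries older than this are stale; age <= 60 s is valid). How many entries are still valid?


Ages are k * 302/37 s for k = 1..37 (spacing = 8.1622 s).
Entry k is valid iff k * 302/37 <= 60 iff k <= 37 * 60 / 302 = 7.3510
n_valid = floor(7.3510) = 7
(n_stale = 37 - 7 = 30)

7


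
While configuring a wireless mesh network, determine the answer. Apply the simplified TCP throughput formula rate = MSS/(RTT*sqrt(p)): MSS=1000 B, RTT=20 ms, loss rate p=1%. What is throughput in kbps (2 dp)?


Given: MSS = 1000 bytes, RTT = 20 ms, loss = 1%
RTT in seconds = 20 / 1000 = 0.02
Loss rate = 1% = 0.01
sqrt(loss) = sqrt(0.01) = 0.1
Throughput (bytes/s) = 1000 / (0.02 * 0.1) = 500000.0000
Throughput (kbps) = 500000.0000 * 8 / 1000 = 4000.000000 -> 4000.00 kbps (2 dp)

4000.00


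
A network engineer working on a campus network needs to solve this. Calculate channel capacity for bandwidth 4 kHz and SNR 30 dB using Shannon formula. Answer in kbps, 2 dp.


Given: B = 4 kHz, SNR = 30 dB
SNR linear = 10^(30/10) = 1000
1 + SNR = 1001
log2(1001) = 9.9672262588
C = 4 * 1000 * 9.9672262588 = 39868.9050 bps
C = 39.868905 kbps -> 39.87 kbps (2 dp)

39.87


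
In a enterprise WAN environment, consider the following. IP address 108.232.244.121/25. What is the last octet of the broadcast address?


Given: IP = 108.232.244.121, prefix = /25
Host bits = 32 - 25 = 7
Network last octet = 121 AND mask = 0
Host part size = 2^7 - 1 = 127
Broadcast last octet = 0 OR 127 = 127

127


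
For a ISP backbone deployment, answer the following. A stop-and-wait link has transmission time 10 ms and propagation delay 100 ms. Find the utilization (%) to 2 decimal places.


Given: Ttrans = 10 ms, Tprop = 100 ms
RTT = 2 * Tprop = 2 * 100 = 200 ms
U = Ttrans / (Ttrans + RTT)
U = 10 / (10 + 200)
U = 10 / 210 = 0.047619
U% = 4.76%

4.76


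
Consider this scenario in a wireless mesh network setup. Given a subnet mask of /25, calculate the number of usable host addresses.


Given: subnet mask /25
Host bits = 32 - 25 = 7
Total addresses = 2^7 = 128
Usable hosts = 128 - 2 (network + broadcast) = 126

126


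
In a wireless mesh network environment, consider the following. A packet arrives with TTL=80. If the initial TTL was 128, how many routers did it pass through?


Given: initial TTL = 128, received TTL = 80
Hops = initial TTL - received TTL
Hops = 128 - 80 = 48

48


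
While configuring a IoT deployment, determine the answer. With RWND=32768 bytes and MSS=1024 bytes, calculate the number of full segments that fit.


Given: RWND = 32768 bytes, MSS = 1024 bytes
Full segments = floor(RWND / MSS)
Full segments = floor(32768 / 1024)
Full segments = floor(32.0) = 32

32


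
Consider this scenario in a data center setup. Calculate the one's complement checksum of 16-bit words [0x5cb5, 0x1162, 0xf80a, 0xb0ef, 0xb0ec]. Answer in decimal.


Given words: [0x5cb5, 0x1162, 0xf80a, 0xb0ef, 0xb0ec]
Step 1: Sum all words
Raw sum = 23733 + 4450 + 63498 + 45295 + 45292 = 182268
Step 2: Fold carry: (51196 + 2) = 51198
One's complement = ~51198 & 0xFFFF = 14337

14337


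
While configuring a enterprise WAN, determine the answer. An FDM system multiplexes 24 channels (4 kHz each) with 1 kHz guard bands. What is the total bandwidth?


Given: 24 channels, 4 kHz each, guard = 1 kHz
Channel bandwidth = 24 * 4 = 96 kHz
Guard bands = 23 gaps * 1 kHz = 23 kHz
Total = 96 + 23 = 119 kHz

119


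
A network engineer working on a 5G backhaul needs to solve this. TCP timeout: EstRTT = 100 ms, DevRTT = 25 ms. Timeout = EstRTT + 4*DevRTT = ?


Given: EstRTT = 100 ms, DevRTT = 25 ms
Timeout = EstRTT + 4 * DevRTT
4 * DevRTT = 4 * 25 = 100
Timeout = 100 + 100 = 200 ms

200


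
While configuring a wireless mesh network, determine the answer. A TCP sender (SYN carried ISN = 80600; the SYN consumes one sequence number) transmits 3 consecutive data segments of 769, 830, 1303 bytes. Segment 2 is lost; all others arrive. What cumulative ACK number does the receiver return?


SYN uses sequence number 80600; first data byte = ISN + 1 = 80601.
Segment 1: SEQ = 80601, len = 769 B, covers [80601, 81369]
Segment 2: SEQ = 81370, len = 830 B, covers [81370, 82199] [LOST]
Segment 3: SEQ = 82200, len = 1303 B, covers [82200, 83502]
In-order data received: bytes [80601, 81369] (segments 1..1).
Segment 2 missing -> gap begins at byte 81370; later segments buffered out of order.
Cumulative ACK = next expected in-order byte = 80601 + 769 = 81370

81370


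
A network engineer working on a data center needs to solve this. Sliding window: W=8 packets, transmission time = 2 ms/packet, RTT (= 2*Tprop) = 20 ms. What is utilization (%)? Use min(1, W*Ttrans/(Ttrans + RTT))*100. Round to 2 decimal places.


Given: W = 8, Ttrans = 2 ms, RTT = 20 ms (= 2 * Tprop, Tprop = 10 ms)
Cycle time = Ttrans + RTT = 2 + 20 = 22 ms (first packet sent until its ACK returns)
W * Ttrans = 8 * 2 = 16 ms of sending per cycle
W * Ttrans / (Ttrans + RTT) = 16 / 22 = 0.727273
U = min(1, 0.727273) = 0.727273
U% = 72.73%

72.73


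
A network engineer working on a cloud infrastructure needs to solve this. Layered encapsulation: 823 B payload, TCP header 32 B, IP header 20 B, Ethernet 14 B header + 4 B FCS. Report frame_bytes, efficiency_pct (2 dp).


TCP segment = 823 + 32 = 855 B
IP packet = 855 + 20 = 875 B
Ethernet frame = 875 + 14 + 4 = 893 B
Efficiency = app / frame = 823 / 893 = 0.921613 = 92.1613% -> 92.16% (2 dp)

893, 92.16


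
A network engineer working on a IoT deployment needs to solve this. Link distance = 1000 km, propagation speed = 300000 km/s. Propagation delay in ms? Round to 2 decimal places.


Given: distance = 1000 km, speed = 300000 km/s
Delay = distance / speed = 1000 / 300000 seconds
Delay in ms = 1000 * 1000 / 300000
Delay = 3.3333 ms
Rounded to 2 dp = 3.33 ms

3.33


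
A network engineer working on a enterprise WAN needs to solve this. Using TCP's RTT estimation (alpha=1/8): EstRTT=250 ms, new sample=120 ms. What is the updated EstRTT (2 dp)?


Given: EstRTT = 250 ms, SampleRTT = 120 ms, alpha = 1/8
New EstRTT = (1 - alpha) * EstRTT + alpha * SampleRTT
(7/8) * 250 = 218.75
(1/8) * 120 = 15
New EstRTT = 218.75 + 15 = 233.75 ms -> 233.75 ms (2 dp)

233.75


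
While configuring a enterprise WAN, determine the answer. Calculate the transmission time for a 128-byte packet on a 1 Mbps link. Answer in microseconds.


Given: packet = 128 bytes, bandwidth = 1 Mbps
Packet in bits = 128 * 8 = 1024 bits
Bandwidth = 1 * 10^6 = 1000000 bps
Time = 1024 / 1000000 seconds
Time in us = 1024 * 10^6 / 1000000 = 1024

1024


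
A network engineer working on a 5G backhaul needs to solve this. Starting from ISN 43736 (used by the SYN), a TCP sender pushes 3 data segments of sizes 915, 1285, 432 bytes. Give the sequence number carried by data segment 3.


The SYN occupies sequence number ISN = 43736, so the first data byte is ISN + 1 = 43737.
SEQ of data segment i = (ISN + 1) + sum of payload sizes of segments 1..i-1.
Segment 1: SEQ = 43737, payload = 915 bytes
Segment 2: SEQ = 44652, payload = 1285 bytes
Segment 3: SEQ = 45937, payload = 432 bytes
SEQ of segment 3 = 43737 + 915 + 1285 = 45937

45937


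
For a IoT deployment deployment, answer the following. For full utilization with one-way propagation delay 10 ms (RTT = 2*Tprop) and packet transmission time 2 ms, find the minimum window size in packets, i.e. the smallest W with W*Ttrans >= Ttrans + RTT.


Given: Ttrans = 2 ms, RTT = 20 ms (= 2 * Tprop, Tprop = 10 ms)
Time until first ACK returns = Ttrans + RTT = 2 + 20 = 22 ms
Need W * Ttrans >= Ttrans + RTT  ->  W >= (Ttrans + RTT) / Ttrans
(Ttrans + RTT) / Ttrans = 22 / 2 = 11
W_min = ceil(11) = 11

11


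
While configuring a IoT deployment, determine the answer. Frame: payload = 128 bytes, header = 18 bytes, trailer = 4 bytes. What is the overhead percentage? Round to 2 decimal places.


Given: payload = 128 B, header = 18 B, trailer = 4 B
Overhead bytes = header + trailer = 18 + 4 = 22
Total frame = payload + overhead = 128 + 22 = 150
Overhead % = 22 / 150 * 100 = 14.6667% -> 14.67% (2 dp)

14.67


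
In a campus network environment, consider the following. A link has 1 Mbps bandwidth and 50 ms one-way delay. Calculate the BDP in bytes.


Given: bandwidth = 1 Mbps, delay = 50 ms
BDP in bits = 1 * 10^6 * 50 / 1000
BDP in bits = 50000
BDP in bytes = 50000 / 8 = 6250

6250


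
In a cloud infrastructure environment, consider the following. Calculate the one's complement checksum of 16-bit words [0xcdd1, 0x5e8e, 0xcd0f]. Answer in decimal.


Given words: [0xcdd1, 0x5e8e, 0xcd0f]
Step 1: Sum all words
Raw sum = 52689 + 24206 + 52495 = 129390
Step 2: Fold carry: (63854 + 1) = 63855
One's complement = ~63855 & 0xFFFF = 1680

1680


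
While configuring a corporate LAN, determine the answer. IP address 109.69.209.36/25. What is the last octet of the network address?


Given: IP = 109.69.209.36, prefix = /25
Subnet mask = 255.255.255.128
Last octet of IP: 36
Last octet of mask: 128
Network last octet = 36 AND 128 = 0

0


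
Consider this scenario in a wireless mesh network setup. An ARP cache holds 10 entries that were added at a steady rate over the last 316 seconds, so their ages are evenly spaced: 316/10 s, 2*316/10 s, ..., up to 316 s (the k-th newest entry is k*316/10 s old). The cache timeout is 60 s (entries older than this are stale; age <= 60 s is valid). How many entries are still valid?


Ages are k * 316/10 s for k = 1..10 (spacing = 31.6000 s).
Entry k is valid iff k * 316/10 <= 60 iff k <= 10 * 60 / 316 = 1.8987
n_valid = floor(1.8987) = 1
(n_stale = 10 - 1 = 9)

1


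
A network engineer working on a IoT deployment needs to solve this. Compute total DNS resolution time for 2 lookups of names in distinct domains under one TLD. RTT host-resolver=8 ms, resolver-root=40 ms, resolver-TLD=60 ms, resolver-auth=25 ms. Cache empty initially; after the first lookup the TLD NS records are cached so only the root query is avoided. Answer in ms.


Lookup 1 (cold cache): local + root + TLD + auth = 8 + 40 + 60 + 25 = 133 ms
Lookups 2..2 (TLD NS cached -> skip root; new domain -> still ask TLD and auth): local + TLD + auth = 8 + 60 + 25 = 93 ms each
Remaining 1 lookups: 1 * 93 = 93 ms
Total = 133 + 93 = 226 ms

226


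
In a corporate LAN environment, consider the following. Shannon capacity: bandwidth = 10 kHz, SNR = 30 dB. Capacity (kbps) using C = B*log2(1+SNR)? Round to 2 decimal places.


Given: B = 10 kHz, SNR = 30 dB
SNR linear = 10^(30/10) = 1000
1 + SNR = 1001
log2(1001) = 9.9672262588
C = 10 * 1000 * 9.9672262588 = 99672.2626 bps
C = 99.672263 kbps -> 99.67 kbps (2 dp)

99.67


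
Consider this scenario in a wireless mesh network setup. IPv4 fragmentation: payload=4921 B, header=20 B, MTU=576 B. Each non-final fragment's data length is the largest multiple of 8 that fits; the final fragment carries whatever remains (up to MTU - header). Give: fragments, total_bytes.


Max data per non-final fragment = floor((MTU - header)/8)*8 = floor((576 - 20)/8)*8 = floor(556/8)*8 = 552 B
Final fragment needs no 8-byte alignment: it can carry up to MTU - header = 556 B
Non-final fragments needed = ceil((payload - 556) / 552) = ceil(4365/552) = ceil(7.9076) = 8
Number of fragments = 8 + 1 = 9
Fragment sizes (data): 8 * 552 B + 505 B (last, 505 <= 556 OK)
Total bytes sent = payload + n_frags * header = 4921 + 9*20 = 4921 + 180 = 5101 B

9, 5101


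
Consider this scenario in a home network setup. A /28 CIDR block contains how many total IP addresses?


Given: CIDR prefix /28
Host bits = 32 - 28 = 4
Total addresses = 2^4 = 16

16


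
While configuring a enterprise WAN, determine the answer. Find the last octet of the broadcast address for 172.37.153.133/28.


Given: IP = 172.37.153.133, prefix = /28
Host bits = 32 - 28 = 4
Network last octet = 133 AND mask = 128
Host part size = 2^4 - 1 = 15
Broadcast last octet = 128 OR 15 = 143

143


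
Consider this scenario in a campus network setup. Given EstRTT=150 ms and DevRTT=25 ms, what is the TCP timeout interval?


Given: EstRTT = 150 ms, DevRTT = 25 ms
Timeout = EstRTT + 4 * DevRTT
4 * DevRTT = 4 * 25 = 100
Timeout = 150 + 100 = 250 ms

250


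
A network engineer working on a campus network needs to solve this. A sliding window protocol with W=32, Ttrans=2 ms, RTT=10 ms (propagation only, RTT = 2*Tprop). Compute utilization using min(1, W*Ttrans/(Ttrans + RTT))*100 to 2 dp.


Given: W = 32, Ttrans = 2 ms, RTT = 10 ms (= 2 * Tprop, Tprop = 5 ms)
Cycle time = Ttrans + RTT = 2 + 10 = 12 ms (first packet sent until its ACK returns)
W * Ttrans = 32 * 2 = 64 ms of sending per cycle
W * Ttrans / (Ttrans + RTT) = 64 / 12 = 5.333333
U = min(1, 5.333333) = 1.000000
U% = 100.00%

100.00


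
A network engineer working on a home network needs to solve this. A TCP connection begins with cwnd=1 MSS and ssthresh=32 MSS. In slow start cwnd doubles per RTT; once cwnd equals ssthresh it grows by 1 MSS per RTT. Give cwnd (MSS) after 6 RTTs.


RTT 0: cwnd = 1 MSS (initial)
RTT 1: cwnd = 2 MSS (slow start, doubled)
RTT 2: cwnd = 4 MSS (slow start, doubled)
RTT 3: cwnd = 8 MSS (slow start, doubled)
RTT 4: cwnd = 16 MSS (slow start, doubled)
RTT 5: cwnd = 32 MSS (slow start, doubled)
RTT 6: cwnd = 33 MSS (congestion avoidance, +1)

33


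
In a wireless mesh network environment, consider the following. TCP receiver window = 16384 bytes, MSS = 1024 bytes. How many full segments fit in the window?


Given: RWND = 16384 bytes, MSS = 1024 bytes
Full segments = floor(RWND / MSS)
Full segments = floor(16384 / 1024)
Full segments = floor(16.0) = 16

16


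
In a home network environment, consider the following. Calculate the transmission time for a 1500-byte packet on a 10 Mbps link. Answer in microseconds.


Given: packet = 1500 bytes, bandwidth = 10 Mbps
Packet in bits = 1500 * 8 = 12000 bits
Bandwidth = 10 * 10^6 = 10000000 bps
Time = 12000 / 10000000 seconds
Time in us = 12000 * 10^6 / 10000000 = 1200

1200


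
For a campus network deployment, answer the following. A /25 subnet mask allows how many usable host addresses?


Given: subnet mask /25
Host bits = 32 - 25 = 7
Total addresses = 2^7 = 128
Usable hosts = 128 - 2 (network + broadcast) = 126

126


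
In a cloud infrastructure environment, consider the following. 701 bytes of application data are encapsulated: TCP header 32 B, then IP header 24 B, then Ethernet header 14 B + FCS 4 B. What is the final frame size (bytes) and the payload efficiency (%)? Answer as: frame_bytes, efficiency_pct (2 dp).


TCP segment = 701 + 32 = 733 B
IP packet = 733 + 24 = 757 B
Ethernet frame = 757 + 14 + 4 = 775 B
Efficiency = app / frame = 701 / 775 = 0.904516 = 90.4516% -> 90.45% (2 dp)

775, 90.45


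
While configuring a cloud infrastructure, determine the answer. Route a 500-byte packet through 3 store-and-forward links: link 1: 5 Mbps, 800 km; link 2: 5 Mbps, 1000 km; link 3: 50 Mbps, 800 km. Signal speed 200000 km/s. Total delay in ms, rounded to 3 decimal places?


Packet = 500 bytes = 4000 bits. Store-and-forward: sum (t_trans + t_prop) per link.
Link 1: t_trans = 4000/(5*10^6) s = 0.8000 ms; t_prop = 800/200000 s = 4.0000 ms; subtotal = 4.8000 ms
Link 2: t_trans = 4000/(5*10^6) s = 0.8000 ms; t_prop = 1000/200000 s = 5.0000 ms; subtotal = 5.8000 ms
Link 3: t_trans = 4000/(50*10^6) s = 0.0800 ms; t_prop = 800/200000 s = 4.0000 ms; subtotal = 4.0800 ms
End-to-end = 4.8000 + 5.8000 + 4.0800 = 14.6800 ms -> 14.680 ms (3 dp)

14.680


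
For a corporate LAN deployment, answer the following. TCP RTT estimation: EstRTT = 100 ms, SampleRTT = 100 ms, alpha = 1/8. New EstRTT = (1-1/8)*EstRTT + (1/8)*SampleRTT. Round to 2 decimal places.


Given: EstRTT = 100 ms, SampleRTT = 100 ms, alpha = 1/8
New EstRTT = (1 - alpha) * EstRTT + alpha * SampleRTT
(7/8) * 100 = 87.5
(1/8) * 100 = 12.5
New EstRTT = 87.5 + 12.5 = 100 ms -> 100.00 ms (2 dp)

100.00


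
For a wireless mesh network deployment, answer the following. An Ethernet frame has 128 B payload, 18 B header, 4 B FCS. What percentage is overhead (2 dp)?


Given: payload = 128 B, header = 18 B, trailer = 4 B
Overhead bytes = header + trailer = 18 + 4 = 22
Total frame = payload + overhead = 128 + 22 = 150
Overhead % = 22 / 150 * 100 = 14.6667% -> 14.67% (2 dp)

14.67


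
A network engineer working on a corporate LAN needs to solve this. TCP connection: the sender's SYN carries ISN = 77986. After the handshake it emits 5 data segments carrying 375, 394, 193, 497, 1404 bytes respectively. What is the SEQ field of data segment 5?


The SYN occupies sequence number ISN = 77986, so the first data byte is ISN + 1 = 77987.
SEQ of data segment i = (ISN + 1) + sum of payload sizes of segments 1..i-1.
Segment 1: SEQ = 77987, payload = 375 bytes
Segment 2: SEQ = 78362, payload = 394 bytes
Segment 3: SEQ = 78756, payload = 193 bytes
Segment 4: SEQ = 78949, payload = 497 bytes
Segment 5: SEQ = 79446, payload = 1404 bytes
SEQ of segment 5 = 77987 + 375 + 394 + 193 + 497 = 79446

79446


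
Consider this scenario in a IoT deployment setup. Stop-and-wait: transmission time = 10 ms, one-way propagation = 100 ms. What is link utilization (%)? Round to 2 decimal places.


Given: Ttrans = 10 ms, Tprop = 100 ms
RTT = 2 * Tprop = 2 * 100 = 200 ms
U = Ttrans / (Ttrans + RTT)
U = 10 / (10 + 200)
U = 10 / 210 = 0.047619
U% = 4.76%

4.76


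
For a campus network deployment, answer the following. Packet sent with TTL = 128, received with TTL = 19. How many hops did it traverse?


Given: initial TTL = 128, received TTL = 19
Hops = initial TTL - received TTL
Hops = 128 - 19 = 109

109


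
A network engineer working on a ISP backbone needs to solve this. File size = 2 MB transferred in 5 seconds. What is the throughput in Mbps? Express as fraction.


Given: file = 2 MB, time = 5 s
File in Mb = 2 * 8 = 16 Mb
Throughput = 16 / 5 Mbps
Throughput = 16/5 Mbps

16/5


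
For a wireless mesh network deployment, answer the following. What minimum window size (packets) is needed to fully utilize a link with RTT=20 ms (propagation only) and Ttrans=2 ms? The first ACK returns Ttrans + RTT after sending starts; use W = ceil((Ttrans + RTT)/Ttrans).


Given: Ttrans = 2 ms, RTT = 20 ms (= 2 * Tprop, Tprop = 10 ms)
Time until first ACK returns = Ttrans + RTT = 2 + 20 = 22 ms
Need W * Ttrans >= Ttrans + RTT  ->  W >= (Ttrans + RTT) / Ttrans
(Ttrans + RTT) / Ttrans = 22 / 2 = 11
W_min = ceil(11) = 11

11


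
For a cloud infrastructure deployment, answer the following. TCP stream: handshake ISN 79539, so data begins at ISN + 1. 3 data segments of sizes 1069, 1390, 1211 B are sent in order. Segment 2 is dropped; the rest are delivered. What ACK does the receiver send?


SYN uses sequence number 79539; first data byte = ISN + 1 = 79540.
Segment 1: SEQ = 79540, len = 1069 B, covers [79540, 80608]
Segment 2: SEQ = 80609, len = 1390 B, covers [80609, 81998] [LOST]
Segment 3: SEQ = 81999, len = 1211 B, covers [81999, 83209]
In-order data received: bytes [79540, 80608] (segments 1..1).
Segment 2 missing -> gap begins at byte 80609; later segments buffered out of order.
Cumulative ACK = next expected in-order byte = 79540 + 1069 = 80609

80609


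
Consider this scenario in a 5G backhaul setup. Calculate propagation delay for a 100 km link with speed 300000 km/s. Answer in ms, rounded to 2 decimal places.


Given: distance = 100 km, speed = 300000 km/s
Delay = distance / speed = 100 / 300000 seconds
Delay in ms = 100 * 1000 / 300000
Delay = 0.3333 ms
Rounded to 2 dp = 0.33 ms

0.33


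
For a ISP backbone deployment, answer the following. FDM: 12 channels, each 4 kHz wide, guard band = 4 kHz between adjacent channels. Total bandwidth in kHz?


Given: 12 channels, 4 kHz each, guard = 4 kHz
Channel bandwidth = 12 * 4 = 48 kHz
Guard bands = 11 gaps * 4 kHz = 44 kHz
Total = 48 + 44 = 92 kHz

92


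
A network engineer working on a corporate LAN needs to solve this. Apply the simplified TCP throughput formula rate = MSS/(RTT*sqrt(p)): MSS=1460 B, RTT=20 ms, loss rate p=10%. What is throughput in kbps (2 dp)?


Given: MSS = 1460 bytes, RTT = 20 ms, loss = 10%
RTT in seconds = 20 / 1000 = 0.02
Loss rate = 10% = 0.1
sqrt(loss) = sqrt(0.1) = 0.316227766017
Throughput (bytes/s) = 1460 / (0.02 * 0.316227766017) = 230846.2692
Throughput (kbps) = 230846.2692 * 8 / 1000 = 1846.770154 -> 1846.77 kbps (2 dp)

1846.77


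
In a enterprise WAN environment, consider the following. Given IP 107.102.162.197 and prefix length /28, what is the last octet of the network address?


Given: IP = 107.102.162.197, prefix = /28
Subnet mask = 255.255.255.240
Last octet of IP: 197
Last octet of mask: 240
Network last octet = 197 AND 240 = 192

192


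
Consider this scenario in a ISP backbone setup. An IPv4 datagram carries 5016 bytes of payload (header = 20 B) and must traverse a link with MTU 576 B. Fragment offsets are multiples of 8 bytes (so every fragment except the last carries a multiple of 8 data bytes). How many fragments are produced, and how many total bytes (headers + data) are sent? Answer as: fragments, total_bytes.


Max data per non-final fragment = floor((MTU - header)/8)*8 = floor((576 - 20)/8)*8 = floor(556/8)*8 = 552 B
Final fragment needs no 8-byte alignment: it can carry up to MTU - header = 556 B
Non-final fragments needed = ceil((payload - 556) / 552) = ceil(4460/552) = ceil(8.0797) = 9
Number of fragments = 9 + 1 = 10
Fragment sizes (data): 9 * 552 B + 48 B (last, 48 <= 556 OK)
Total bytes sent = payload + n_frags * header = 5016 + 10*20 = 5016 + 200 = 5216 B

10, 5216


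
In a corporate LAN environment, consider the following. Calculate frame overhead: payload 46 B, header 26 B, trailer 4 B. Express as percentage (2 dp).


Given: payload = 46 B, header = 26 B, trailer = 4 B
Overhead bytes = header + trailer = 26 + 4 = 30
Total frame = payload + overhead = 46 + 30 = 76
Overhead % = 30 / 76 * 100 = 39.4737% -> 39.47% (2 dp)

39.47


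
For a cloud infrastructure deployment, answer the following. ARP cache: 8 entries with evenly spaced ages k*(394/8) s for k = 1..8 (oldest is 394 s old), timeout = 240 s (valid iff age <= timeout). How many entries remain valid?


Ages are k * 394/8 s for k = 1..8 (spacing = 49.2500 s).
Entry k is valid iff k * 394/8 <= 240 iff k <= 8 * 240 / 394 = 4.8731
n_valid = floor(4.8731) = 4
(n_stale = 8 - 4 = 4)

4


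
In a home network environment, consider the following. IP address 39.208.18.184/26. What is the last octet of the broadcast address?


Given: IP = 39.208.18.184, prefix = /26
Host bits = 32 - 26 = 6
Network last octet = 184 AND mask = 128
Host part size = 2^6 - 1 = 63
Broadcast last octet = 128 OR 63 = 191

191


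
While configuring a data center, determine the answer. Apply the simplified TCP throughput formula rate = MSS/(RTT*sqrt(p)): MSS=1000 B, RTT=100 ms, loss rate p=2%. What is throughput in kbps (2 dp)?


Given: MSS = 1000 bytes, RTT = 100 ms, loss = 2%
RTT in seconds = 100 / 1000 = 0.1
Loss rate = 2% = 0.02
sqrt(loss) = sqrt(0.02) = 0.141421356237
Throughput (bytes/s) = 1000 / (0.1 * 0.141421356237) = 70710.6781
Throughput (kbps) = 70710.6781 * 8 / 1000 = 565.685425 -> 565.69 kbps (2 dp)

565.69


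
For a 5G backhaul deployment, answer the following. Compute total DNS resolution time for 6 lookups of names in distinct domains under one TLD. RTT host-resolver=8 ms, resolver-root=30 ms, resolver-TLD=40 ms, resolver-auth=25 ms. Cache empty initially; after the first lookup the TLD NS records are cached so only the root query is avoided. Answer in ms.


Lookup 1 (cold cache): local + root + TLD + auth = 8 + 30 + 40 + 25 = 103 ms
Lookups 2..6 (TLD NS cached -> skip root; new domain -> still ask TLD and auth): local + TLD + auth = 8 + 40 + 25 = 73 ms each
Remaining 5 lookups: 5 * 73 = 365 ms
Total = 103 + 365 = 468 ms

468


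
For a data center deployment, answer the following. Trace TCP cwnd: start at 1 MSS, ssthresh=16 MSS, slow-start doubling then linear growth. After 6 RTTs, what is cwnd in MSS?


RTT 0: cwnd = 1 MSS (initial)
RTT 1: cwnd = 2 MSS (slow start, doubled)
RTT 2: cwnd = 4 MSS (slow start, doubled)
RTT 3: cwnd = 8 MSS (slow start, doubled)
RTT 4: cwnd = 16 MSS (slow start, doubled)
RTT 5: cwnd = 17 MSS (congestion avoidance, +1)
RTT 6: cwnd = 18 MSS (congestion avoidance, +1)

18


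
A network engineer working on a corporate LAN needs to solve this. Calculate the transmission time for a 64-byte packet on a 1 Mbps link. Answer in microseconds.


Given: packet = 64 bytes, bandwidth = 1 Mbps
Packet in bits = 64 * 8 = 512 bits
Bandwidth = 1 * 10^6 = 1000000 bps
Time = 512 / 1000000 seconds
Time in us = 512 * 10^6 / 1000000 = 512

512


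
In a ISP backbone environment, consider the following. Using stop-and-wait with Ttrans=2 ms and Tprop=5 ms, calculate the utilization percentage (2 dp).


Given: Ttrans = 2 ms, Tprop = 5 ms
RTT = 2 * Tprop = 2 * 5 = 10 ms
U = Ttrans / (Ttrans + RTT)
U = 2 / (2 + 10)
U = 2 / 12 = 0.166667
U% = 16.67%

16.67


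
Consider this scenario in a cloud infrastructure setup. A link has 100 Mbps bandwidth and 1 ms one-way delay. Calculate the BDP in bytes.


Given: bandwidth = 100 Mbps, delay = 1 ms
BDP in bits = 100 * 10^6 * 1 / 1000
BDP in bits = 100000
BDP in bytes = 100000 / 8 = 12500

12500


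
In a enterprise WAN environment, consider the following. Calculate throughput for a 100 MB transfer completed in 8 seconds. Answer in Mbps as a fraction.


Given: file = 100 MB, time = 8 s
File in Mb = 100 * 8 = 800 Mb
Throughput = 800 / 8 Mbps
Throughput = 100 Mbps

100


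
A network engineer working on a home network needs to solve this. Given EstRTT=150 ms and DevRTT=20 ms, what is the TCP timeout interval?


Given: EstRTT = 150 ms, DevRTT = 20 ms
Timeout = EstRTT + 4 * DevRTT
4 * DevRTT = 4 * 20 = 80
Timeout = 150 + 80 = 230 ms

230


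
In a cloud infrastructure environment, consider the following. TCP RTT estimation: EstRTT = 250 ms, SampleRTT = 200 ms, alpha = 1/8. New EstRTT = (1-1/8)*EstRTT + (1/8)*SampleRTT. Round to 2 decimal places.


Given: EstRTT = 250 ms, SampleRTT = 200 ms, alpha = 1/8
New EstRTT = (1 - alpha) * EstRTT + alpha * SampleRTT
(7/8) * 250 = 218.75
(1/8) * 200 = 25
New EstRTT = 218.75 + 25 = 243.75 ms -> 243.75 ms (2 dp)

243.75


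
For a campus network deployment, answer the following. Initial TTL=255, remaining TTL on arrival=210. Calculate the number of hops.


Given: initial TTL = 255, received TTL = 210
Hops = initial TTL - received TTL
Hops = 255 - 210 = 45

45


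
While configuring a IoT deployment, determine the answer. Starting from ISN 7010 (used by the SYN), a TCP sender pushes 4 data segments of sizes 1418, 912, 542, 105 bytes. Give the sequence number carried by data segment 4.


The SYN occupies sequence number ISN = 7010, so the first data byte is ISN + 1 = 7011.
SEQ of data segment i = (ISN + 1) + sum of payload sizes of segments 1..i-1.
Segment 1: SEQ = 7011, payload = 1418 bytes
Segment 2: SEQ = 8429, payload = 912 bytes
Segment 3: SEQ = 9341, payload = 542 bytes
Segment 4: SEQ = 9883, payload = 105 bytes
SEQ of segment 4 = 7011 + 1418 + 912 + 542 = 9883

9883


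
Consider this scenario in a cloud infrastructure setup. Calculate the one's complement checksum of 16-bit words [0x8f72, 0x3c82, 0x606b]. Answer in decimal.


Given words: [0x8f72, 0x3c82, 0x606b]
Step 1: Sum all words
Raw sum = 36722 + 15490 + 24683 = 76895
Step 2: Fold carry: (11359 + 1) = 11360
One's complement = ~11360 & 0xFFFF = 54175

54175


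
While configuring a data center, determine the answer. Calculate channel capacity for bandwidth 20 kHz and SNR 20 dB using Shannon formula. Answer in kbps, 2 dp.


Given: B = 20 kHz, SNR = 20 dB
SNR linear = 10^(20/10) = 100
1 + SNR = 101
log2(101) = 6.6582114828
C = 20 * 1000 * 6.6582114828 = 133164.2297 bps
C = 133.164230 kbps -> 133.16 kbps (2 dp)

133.16


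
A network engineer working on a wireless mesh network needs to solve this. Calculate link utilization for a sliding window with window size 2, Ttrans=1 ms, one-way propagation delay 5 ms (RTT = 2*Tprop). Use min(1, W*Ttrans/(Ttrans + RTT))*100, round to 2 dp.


Given: W = 2, Ttrans = 1 ms, RTT = 10 ms (= 2 * Tprop, Tprop = 5 ms)
Cycle time = Ttrans + RTT = 1 + 10 = 11 ms (first packet sent until its ACK returns)
W * Ttrans = 2 * 1 = 2 ms of sending per cycle
W * Ttrans / (Ttrans + RTT) = 2 / 11 = 0.181818
U = min(1, 0.181818) = 0.181818
U% = 18.18%

18.18


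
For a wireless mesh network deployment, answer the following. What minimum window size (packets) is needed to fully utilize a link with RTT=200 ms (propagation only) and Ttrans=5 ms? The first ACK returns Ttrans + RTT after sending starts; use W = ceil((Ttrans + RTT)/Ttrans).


Given: Ttrans = 5 ms, RTT = 200 ms (= 2 * Tprop, Tprop = 100 ms)
Time until first ACK returns = Ttrans + RTT = 5 + 200 = 205 ms
Need W * Ttrans >= Ttrans + RTT  ->  W >= (Ttrans + RTT) / Ttrans
(Ttrans + RTT) / Ttrans = 205 / 5 = 41
W_min = ceil(41) = 41

41


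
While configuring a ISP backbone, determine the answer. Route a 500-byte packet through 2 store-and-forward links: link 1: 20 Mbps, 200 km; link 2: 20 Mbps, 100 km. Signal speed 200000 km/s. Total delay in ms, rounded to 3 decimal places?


Packet = 500 bytes = 4000 bits. Store-and-forward: sum (t_trans + t_prop) per link.
Link 1: t_trans = 4000/(20*10^6) s = 0.2000 ms; t_prop = 200/200000 s = 1.0000 ms; subtotal = 1.2000 ms
Link 2: t_trans = 4000/(20*10^6) s = 0.2000 ms; t_prop = 100/200000 s = 0.5000 ms; subtotal = 0.7000 ms
End-to-end = 1.2000 + 0.7000 = 1.9000 ms -> 1.900 ms (3 dp)

1.900


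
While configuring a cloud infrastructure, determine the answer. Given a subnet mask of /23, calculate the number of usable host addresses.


Given: subnet mask /23
Host bits = 32 - 23 = 9
Total addresses = 2^9 = 512
Usable hosts = 512 - 2 (network + broadcast) = 510

510


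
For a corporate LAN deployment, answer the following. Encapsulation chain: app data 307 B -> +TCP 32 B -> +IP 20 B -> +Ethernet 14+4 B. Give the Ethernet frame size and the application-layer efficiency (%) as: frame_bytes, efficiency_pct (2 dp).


TCP segment = 307 + 32 = 339 B
IP packet = 339 + 20 = 359 B
Ethernet frame = 359 + 14 + 4 = 377 B
Efficiency = app / frame = 307 / 377 = 0.814324 = 81.4324% -> 81.43% (2 dp)

377, 81.43


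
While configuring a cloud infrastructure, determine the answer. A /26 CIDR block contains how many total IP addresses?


Given: CIDR prefix /26
Host bits = 32 - 26 = 6
Total addresses = 2^6 = 64

64


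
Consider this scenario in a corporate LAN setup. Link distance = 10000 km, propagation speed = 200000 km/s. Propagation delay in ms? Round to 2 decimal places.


Given: distance = 10000 km, speed = 200000 km/s
Delay = distance / speed = 10000 / 200000 seconds
Delay in ms = 10000 * 1000 / 200000
Delay = 50.0000 ms
Rounded to 2 dp = 50.00 ms

50.00


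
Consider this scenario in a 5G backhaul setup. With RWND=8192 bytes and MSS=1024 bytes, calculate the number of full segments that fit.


Given: RWND = 8192 bytes, MSS = 1024 bytes
Full segments = floor(RWND / MSS)
Full segments = floor(8192 / 1024)
Full segments = floor(8.0) = 8

8


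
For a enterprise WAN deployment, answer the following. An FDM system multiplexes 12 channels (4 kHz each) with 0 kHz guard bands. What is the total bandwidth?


Given: 12 channels, 4 kHz each, guard = 0 kHz
Channel bandwidth = 12 * 4 = 48 kHz
Guard bands = 11 gaps * 0 kHz = 0 kHz
Total = 48 + 0 = 48 kHz

48


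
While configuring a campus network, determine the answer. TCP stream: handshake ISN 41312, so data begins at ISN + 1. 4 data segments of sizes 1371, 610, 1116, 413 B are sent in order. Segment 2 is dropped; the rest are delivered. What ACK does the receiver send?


SYN uses sequence number 41312; first data byte = ISN + 1 = 41313.
Segment 1: SEQ = 41313, len = 1371 B, covers [41313, 42683]
Segment 2: SEQ = 42684, len = 610 B, covers [42684, 43293] [LOST]
Segment 3: SEQ = 43294, len = 1116 B, covers [43294, 44409]
Segment 4: SEQ = 44410, len = 413 B, covers [44410, 44822]
In-order data received: bytes [41313, 42683] (segments 1..1).
Segment 2 missing -> gap begins at byte 42684; later segments buffered out of order.
Cumulative ACK = next expected in-order byte = 41313 + 1371 = 42684

42684


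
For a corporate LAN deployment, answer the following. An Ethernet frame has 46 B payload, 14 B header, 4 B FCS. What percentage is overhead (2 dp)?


Given: payload = 46 B, header = 14 B, trailer = 4 B
Overhead bytes = header + trailer = 14 + 4 = 18
Total frame = payload + overhead = 46 + 18 = 64
Overhead % = 18 / 64 * 100 = 28.1250% -> 28.13% (2 dp)

28.13


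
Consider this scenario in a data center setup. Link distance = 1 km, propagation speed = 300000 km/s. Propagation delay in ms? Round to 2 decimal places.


Given: distance = 1 km, speed = 300000 km/s
Delay = distance / speed = 1 / 300000 seconds
Delay in ms = 1 * 1000 / 300000
Delay = 0.0033 ms
Rounded to 2 dp = 0.00 ms

0.00


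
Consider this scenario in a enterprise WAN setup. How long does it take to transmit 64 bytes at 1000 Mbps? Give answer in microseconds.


Given: packet = 64 bytes, bandwidth = 1000 Mbps
Packet in bits = 64 * 8 = 512 bits
Bandwidth = 1000 * 10^6 = 1000000000 bps
Time = 512 / 1000000000 seconds
Time in us = 512 * 10^6 / 1000000000 = 0.512

0.512


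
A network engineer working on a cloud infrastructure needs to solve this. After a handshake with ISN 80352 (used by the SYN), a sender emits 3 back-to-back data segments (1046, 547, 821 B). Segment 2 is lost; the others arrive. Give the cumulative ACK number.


SYN uses sequence number 80352; first data byte = ISN + 1 = 80353.
Segment 1: SEQ = 80353, len = 1046 B, covers [80353, 81398]
Segment 2: SEQ = 81399, len = 547 B, covers [81399, 81945] [LOST]
Segment 3: SEQ = 81946, len = 821 B, covers [81946, 82766]
In-order data received: bytes [80353, 81398] (segments 1..1).
Segment 2 missing -> gap begins at byte 81399; later segments buffered out of order.
Cumulative ACK = next expected in-order byte = 80353 + 1046 = 81399

81399


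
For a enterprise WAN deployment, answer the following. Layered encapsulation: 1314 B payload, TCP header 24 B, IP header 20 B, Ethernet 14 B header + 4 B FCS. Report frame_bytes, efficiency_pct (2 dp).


TCP segment = 1314 + 24 = 1338 B
IP packet = 1338 + 20 = 1358 B
Ethernet frame = 1358 + 14 + 4 = 1376 B
Efficiency = app / frame = 1314 / 1376 = 0.954942 = 95.4942% -> 95.49% (2 dp)

1376, 95.49


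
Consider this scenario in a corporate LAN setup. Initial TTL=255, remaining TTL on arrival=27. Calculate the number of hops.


Given: initial TTL = 255, received TTL = 27
Hops = initial TTL - received TTL
Hops = 255 - 27 = 228

228


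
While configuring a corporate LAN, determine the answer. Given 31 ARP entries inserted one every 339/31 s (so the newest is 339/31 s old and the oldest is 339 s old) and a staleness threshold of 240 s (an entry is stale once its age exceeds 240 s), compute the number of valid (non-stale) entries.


Ages are k * 339/31 s for k = 1..31 (spacing = 10.9355 s).
Entry k is valid iff k * 339/31 <= 240 iff k <= 31 * 240 / 339 = 21.9469
n_valid = floor(21.9469) = 21
(n_stale = 31 - 21 = 10)

21


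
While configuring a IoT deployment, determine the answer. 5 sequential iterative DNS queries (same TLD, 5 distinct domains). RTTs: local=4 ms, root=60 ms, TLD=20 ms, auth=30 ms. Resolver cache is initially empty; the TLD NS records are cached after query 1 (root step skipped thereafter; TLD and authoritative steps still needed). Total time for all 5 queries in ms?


Lookup 1 (cold cache): local + root + TLD + auth = 4 + 60 + 20 + 30 = 114 ms
Lookups 2..5 (TLD NS cached -> skip root; new domain -> still ask TLD and auth): local + TLD + auth = 4 + 20 + 30 = 54 ms each
Remaining 4 lookups: 4 * 54 = 216 ms
Total = 114 + 216 = 330 ms

330


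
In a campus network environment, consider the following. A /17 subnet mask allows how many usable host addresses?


Given: subnet mask /17
Host bits = 32 - 17 = 15
Total addresses = 2^15 = 32768
Usable hosts = 32768 - 2 (network + broadcast) = 32766

32766
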